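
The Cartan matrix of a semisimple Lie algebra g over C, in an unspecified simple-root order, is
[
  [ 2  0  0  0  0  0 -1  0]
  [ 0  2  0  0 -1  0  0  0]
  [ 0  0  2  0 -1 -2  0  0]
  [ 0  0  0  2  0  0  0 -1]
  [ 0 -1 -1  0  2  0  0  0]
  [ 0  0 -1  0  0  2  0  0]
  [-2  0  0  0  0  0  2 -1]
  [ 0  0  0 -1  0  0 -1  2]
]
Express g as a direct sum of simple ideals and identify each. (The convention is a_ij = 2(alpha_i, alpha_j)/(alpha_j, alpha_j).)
B_4 (so(9)) ⊕ B_4 (so(9))

The diagram associated to this matrix has two connected components: the simple roots {alpha_1, alpha_4, alpha_7, alpha_8} form a chain of 4 nodes with a double edge at one end; the terminal node there is the unique short simple root (B_4), and {alpha_2, alpha_3, alpha_5, alpha_6} form a chain of 4 nodes with a double edge at one end; the terminal node there is the unique short simple root (B_4). A semisimple Lie algebra decomposes uniquely as the direct sum of simple ideals, one per connected component of its Dynkin diagram, so g ≅ B_4 ⊕ B_4 (dimension 36 + 36 = 72).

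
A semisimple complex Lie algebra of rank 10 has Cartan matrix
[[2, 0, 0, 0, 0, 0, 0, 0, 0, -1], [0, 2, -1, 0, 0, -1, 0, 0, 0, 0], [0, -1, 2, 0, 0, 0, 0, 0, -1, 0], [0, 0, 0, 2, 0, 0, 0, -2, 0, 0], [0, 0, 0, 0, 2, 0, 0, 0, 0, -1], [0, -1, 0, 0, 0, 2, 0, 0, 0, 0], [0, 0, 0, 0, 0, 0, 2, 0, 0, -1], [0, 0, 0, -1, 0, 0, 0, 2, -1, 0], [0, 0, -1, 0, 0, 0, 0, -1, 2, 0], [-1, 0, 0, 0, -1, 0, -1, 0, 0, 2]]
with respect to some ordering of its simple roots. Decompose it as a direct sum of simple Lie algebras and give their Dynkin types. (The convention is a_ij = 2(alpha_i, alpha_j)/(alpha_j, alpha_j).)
type C_6 ⊕ type D_4

The diagram associated to this matrix has two connected components: the simple roots {alpha_2, alpha_3, alpha_4, alpha_6, alpha_8, alpha_9} form a chain of 6 nodes with a double edge at one end; the terminal node there is the unique long simple root (C_6), and {alpha_1, alpha_5, alpha_7, alpha_10} form a chain of 2 nodes with a fork of two nodes at one end (D_4). A semisimple Lie algebra decomposes uniquely as the direct sum of simple ideals, one per connected component of its Dynkin diagram, so g ≅ C_6 ⊕ D_4 (dimension 78 + 28 = 106).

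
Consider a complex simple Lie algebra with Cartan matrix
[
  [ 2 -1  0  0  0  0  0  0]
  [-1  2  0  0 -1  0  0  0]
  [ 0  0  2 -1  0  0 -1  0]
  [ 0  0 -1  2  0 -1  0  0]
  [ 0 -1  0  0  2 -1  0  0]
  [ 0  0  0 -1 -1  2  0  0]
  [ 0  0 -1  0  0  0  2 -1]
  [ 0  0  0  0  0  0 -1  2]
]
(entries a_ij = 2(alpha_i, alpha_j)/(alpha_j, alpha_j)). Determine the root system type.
The matrix has rank 8 with 2's on the diagonal. Reading the off-diagonal entries as Dynkin edges (a single edge where a_ij = a_ji = -1; a double or triple edge where a_ij * a_ji = 2 or 3), the diagram is a chain of 8 nodes with single edges (A_8). One simple-root ordering that puts it in standard form is (alpha_1, alpha_2, alpha_5, alpha_6, alpha_4, alpha_3, alpha_7, alpha_8). So the algebra is type A_8, i.e. sl(9).

type A_8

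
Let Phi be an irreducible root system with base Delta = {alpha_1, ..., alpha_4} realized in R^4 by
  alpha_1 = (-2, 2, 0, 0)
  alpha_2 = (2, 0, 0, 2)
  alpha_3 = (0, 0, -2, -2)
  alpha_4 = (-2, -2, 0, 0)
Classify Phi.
Compute the Cartan integers a_ij = 2(alpha_i, alpha_j)/(alpha_j, alpha_j); the resulting 4x4 Cartan matrix is
[[2, -1, 0, 0], [-1, 2, -1, -1], [0, -1, 2, 0], [0, -1, 0, 2]].
All simple roots have the same length, so the diagram is simply laced. The associated Dynkin diagram is a chain of 2 nodes with a fork of two nodes at one end (D_4), so the type is D_4 (the algebra so(8)).

D_4 (so(8))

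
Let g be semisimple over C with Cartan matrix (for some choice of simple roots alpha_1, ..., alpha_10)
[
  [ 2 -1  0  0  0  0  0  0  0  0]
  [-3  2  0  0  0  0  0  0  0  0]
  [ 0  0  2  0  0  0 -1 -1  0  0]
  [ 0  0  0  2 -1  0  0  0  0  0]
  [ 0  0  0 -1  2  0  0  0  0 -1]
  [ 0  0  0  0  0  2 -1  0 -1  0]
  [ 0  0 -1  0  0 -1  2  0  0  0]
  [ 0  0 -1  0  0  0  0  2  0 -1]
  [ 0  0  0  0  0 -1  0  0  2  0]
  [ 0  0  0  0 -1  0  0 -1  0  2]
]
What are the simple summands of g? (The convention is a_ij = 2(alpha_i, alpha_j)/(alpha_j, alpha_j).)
A_8 ⊕ G_2

The diagram associated to this matrix has two connected components: the simple roots {alpha_3, alpha_4, alpha_5, alpha_6, alpha_7, alpha_8, alpha_9, alpha_10} form a chain of 8 nodes with single edges (A_8), and {alpha_1, alpha_2} form two nodes joined by a triple edge (G_2). A semisimple Lie algebra decomposes uniquely as the direct sum of simple ideals, one per connected component of its Dynkin diagram, so g ≅ A_8 ⊕ G_2 (dimension 80 + 14 = 94).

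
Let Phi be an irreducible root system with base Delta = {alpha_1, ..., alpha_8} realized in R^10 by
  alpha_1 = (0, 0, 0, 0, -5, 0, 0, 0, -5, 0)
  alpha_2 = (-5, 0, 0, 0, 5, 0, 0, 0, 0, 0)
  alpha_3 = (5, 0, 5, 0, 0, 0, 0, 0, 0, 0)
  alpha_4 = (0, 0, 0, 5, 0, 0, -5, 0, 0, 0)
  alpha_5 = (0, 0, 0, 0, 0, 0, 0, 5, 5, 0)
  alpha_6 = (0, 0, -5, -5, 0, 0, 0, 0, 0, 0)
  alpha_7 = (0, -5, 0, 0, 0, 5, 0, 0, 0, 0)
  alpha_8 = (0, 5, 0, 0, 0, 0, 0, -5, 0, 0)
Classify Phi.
A8

Compute the Cartan integers a_ij = 2(alpha_i, alpha_j)/(alpha_j, alpha_j); the resulting 8x8 Cartan matrix is
[[2, -1, 0, 0, -1, 0, 0, 0], [-1, 2, -1, 0, 0, 0, 0, 0], [0, -1, 2, 0, 0, -1, 0, 0], [0, 0, 0, 2, 0, -1, 0, 0], [-1, 0, 0, 0, 2, 0, 0, -1], [0, 0, -1, -1, 0, 2, 0, 0], [0, 0, 0, 0, 0, 0, 2, -1], [0, 0, 0, 0, -1, 0, -1, 2]].
All simple roots have the same length, so the diagram is simply laced. The associated Dynkin diagram is a chain of 8 nodes with single edges (A_8), so the type is A_8 (the algebra sl(9)).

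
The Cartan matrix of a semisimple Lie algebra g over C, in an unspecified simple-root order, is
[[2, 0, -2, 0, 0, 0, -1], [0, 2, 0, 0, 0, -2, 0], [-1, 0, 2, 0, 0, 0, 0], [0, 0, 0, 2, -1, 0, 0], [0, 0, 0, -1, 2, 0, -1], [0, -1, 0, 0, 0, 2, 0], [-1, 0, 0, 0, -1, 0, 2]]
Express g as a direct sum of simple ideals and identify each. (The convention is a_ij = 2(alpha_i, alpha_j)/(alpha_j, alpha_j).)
The diagram associated to this matrix has two connected components: the simple roots {alpha_2, alpha_6} form a chain of 2 nodes with a double edge at one end; the terminal node there is the unique short simple root (B_2), and {alpha_1, alpha_3, alpha_4, alpha_5, alpha_7} form a chain of 5 nodes with a double edge at one end; the terminal node there is the unique short simple root (B_5). A semisimple Lie algebra decomposes uniquely as the direct sum of simple ideals, one per connected component of its Dynkin diagram, so g ≅ B_2 ⊕ B_5 (dimension 10 + 55 = 65).

B_2 (so(5)) ⊕ B_5 (so(11))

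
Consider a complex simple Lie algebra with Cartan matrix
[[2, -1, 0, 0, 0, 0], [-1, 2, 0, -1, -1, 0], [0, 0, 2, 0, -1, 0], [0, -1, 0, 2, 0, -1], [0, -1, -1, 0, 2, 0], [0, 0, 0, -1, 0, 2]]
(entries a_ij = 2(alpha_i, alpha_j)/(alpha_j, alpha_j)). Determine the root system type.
E_6

The matrix has rank 6 with 2's on the diagonal. Reading the off-diagonal entries as Dynkin edges (a single edge where a_ij = a_ji = -1; a double or triple edge where a_ij * a_ji = 2 or 3), the diagram is a chain of 5 nodes with one extra node attached to the third node from one end (E_6). One simple-root ordering that puts it in standard form is (alpha_3, alpha_1, alpha_5, alpha_2, alpha_4, alpha_6). So the algebra is type E_6.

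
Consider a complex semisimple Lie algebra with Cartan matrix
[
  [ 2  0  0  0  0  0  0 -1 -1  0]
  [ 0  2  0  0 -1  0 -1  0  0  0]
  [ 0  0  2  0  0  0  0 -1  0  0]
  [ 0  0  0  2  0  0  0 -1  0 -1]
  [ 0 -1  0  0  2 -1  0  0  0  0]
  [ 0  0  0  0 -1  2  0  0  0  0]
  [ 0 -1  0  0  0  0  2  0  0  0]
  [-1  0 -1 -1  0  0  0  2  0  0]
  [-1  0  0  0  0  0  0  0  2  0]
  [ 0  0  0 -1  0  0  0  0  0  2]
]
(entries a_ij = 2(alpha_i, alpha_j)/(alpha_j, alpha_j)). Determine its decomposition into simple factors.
The diagram associated to this matrix has two connected components: the simple roots {alpha_2, alpha_5, alpha_6, alpha_7} form a chain of 4 nodes with single edges (A_4), and {alpha_1, alpha_3, alpha_4, alpha_8, alpha_9, alpha_10} form a chain of 5 nodes with one extra node attached to the third node from one end (E_6). A semisimple Lie algebra decomposes uniquely as the direct sum of simple ideals, one per connected component of its Dynkin diagram, so g ≅ A_4 ⊕ E_6 (dimension 24 + 78 = 102).

A_4 + E_6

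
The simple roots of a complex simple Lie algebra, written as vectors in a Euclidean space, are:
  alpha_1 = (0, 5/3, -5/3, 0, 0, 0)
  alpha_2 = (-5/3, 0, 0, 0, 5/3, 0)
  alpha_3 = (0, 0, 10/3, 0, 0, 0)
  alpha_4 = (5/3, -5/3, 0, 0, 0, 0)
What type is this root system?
Compute the Cartan integers a_ij = 2(alpha_i, alpha_j)/(alpha_j, alpha_j); the resulting 4x4 Cartan matrix is
[[2, 0, -1, -1], [0, 2, 0, -1], [-2, 0, 2, 0], [-1, -1, 0, 2]].
The roots have two lengths (squared-length ratio 2:1); the short ones are alpha_{1,2,4}. The associated Dynkin diagram is a chain of 4 nodes with a double edge at one end; the terminal node there is the unique long simple root (C_4), so the type is C_4 (the algebra sp(8)).

C_4 (sp(8))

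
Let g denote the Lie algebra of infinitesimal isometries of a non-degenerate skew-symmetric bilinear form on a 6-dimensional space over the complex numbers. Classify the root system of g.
C_3 (sp(6))

This is sp(6), which has dimension 6(6+1)/2 = 21 and rank 6/2 = 3. In the classification of classical Lie algebras, the symplectic algebra sp(2n) has type C_n; here n = 3, so the Dynkin diagram is a chain of 3 nodes with a double edge at one end; the terminal node there is the unique long simple root (C_3). Hence the type is C_3.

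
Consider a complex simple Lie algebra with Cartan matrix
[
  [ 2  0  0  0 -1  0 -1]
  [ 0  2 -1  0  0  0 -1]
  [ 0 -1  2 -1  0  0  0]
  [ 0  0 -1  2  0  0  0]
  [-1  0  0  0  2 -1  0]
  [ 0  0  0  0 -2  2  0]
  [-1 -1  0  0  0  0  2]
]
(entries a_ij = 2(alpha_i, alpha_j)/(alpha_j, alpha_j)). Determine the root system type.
C7

The matrix has rank 7 with 2's on the diagonal. Reading the off-diagonal entries as Dynkin edges (a single edge where a_ij = a_ji = -1; a double or triple edge where a_ij * a_ji = 2 or 3), the diagram is a chain of 7 nodes with a double edge at one end; the terminal node there is the unique long simple root (C_7). One simple-root ordering that puts it in standard form is (alpha_4, alpha_3, alpha_2, alpha_7, alpha_1, alpha_5, alpha_6). So the algebra is type C_7, i.e. sp(14).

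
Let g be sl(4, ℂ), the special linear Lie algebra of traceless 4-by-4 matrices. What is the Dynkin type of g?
This is sl(4), which has dimension 4^2 - 1 = 15 and rank 4 - 1 = 3 (a Cartan subalgebra is the diagonal traceless matrices). In the classification of classical Lie algebras, the special linear algebra sl(n+1) has type A_n; here n = 3, so the Dynkin diagram is a chain of 3 nodes with single edges (A_3). Hence the type is A_3.

A_3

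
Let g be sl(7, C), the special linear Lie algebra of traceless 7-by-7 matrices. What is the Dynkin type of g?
This is sl(7), which has dimension 7^2 - 1 = 48 and rank 7 - 1 = 6 (a Cartan subalgebra is the diagonal traceless matrices). In the classification of classical Lie algebras, the special linear algebra sl(n+1) has type A_n; here n = 6, so the Dynkin diagram is a chain of 6 nodes with single edges (A_6). Hence the type is A_6.

A_6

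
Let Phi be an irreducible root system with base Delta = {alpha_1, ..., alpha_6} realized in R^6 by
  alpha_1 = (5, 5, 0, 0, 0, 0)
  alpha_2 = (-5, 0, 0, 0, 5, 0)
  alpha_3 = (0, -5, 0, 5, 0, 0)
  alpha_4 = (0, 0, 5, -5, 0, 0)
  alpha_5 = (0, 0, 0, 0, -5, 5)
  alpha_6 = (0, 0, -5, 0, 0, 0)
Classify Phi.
Compute the Cartan integers a_ij = 2(alpha_i, alpha_j)/(alpha_j, alpha_j); the resulting 6x6 Cartan matrix is
[[2, -1, -1, 0, 0, 0], [-1, 2, 0, 0, -1, 0], [-1, 0, 2, -1, 0, 0], [0, 0, -1, 2, 0, -2], [0, -1, 0, 0, 2, 0], [0, 0, 0, -1, 0, 2]].
The roots have two lengths (squared-length ratio 2:1); the short ones are alpha_{6}. The associated Dynkin diagram is a chain of 6 nodes with a double edge at one end; the terminal node there is the unique short simple root (B_6), so the type is B_6 (the algebra so(13)).

B_6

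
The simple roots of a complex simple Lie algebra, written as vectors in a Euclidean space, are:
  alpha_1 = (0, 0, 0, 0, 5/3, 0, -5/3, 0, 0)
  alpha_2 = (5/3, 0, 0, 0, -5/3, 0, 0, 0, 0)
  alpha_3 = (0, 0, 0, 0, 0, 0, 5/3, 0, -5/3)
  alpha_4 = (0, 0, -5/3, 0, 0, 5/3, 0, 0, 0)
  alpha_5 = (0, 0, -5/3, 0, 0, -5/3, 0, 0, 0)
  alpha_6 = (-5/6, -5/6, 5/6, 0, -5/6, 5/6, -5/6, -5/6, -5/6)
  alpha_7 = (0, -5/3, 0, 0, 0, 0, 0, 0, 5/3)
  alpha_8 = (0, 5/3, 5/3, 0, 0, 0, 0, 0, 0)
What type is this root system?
Compute the Cartan integers a_ij = 2(alpha_i, alpha_j)/(alpha_j, alpha_j); the resulting 8x8 Cartan matrix is
[[2, -1, -1, 0, 0, 0, 0, 0], [-1, 2, 0, 0, 0, 0, 0, 0], [-1, 0, 2, 0, 0, 0, -1, 0], [0, 0, 0, 2, 0, 0, 0, -1], [0, 0, 0, 0, 2, -1, 0, -1], [0, 0, 0, 0, -1, 2, 0, 0], [0, 0, -1, 0, 0, 0, 2, -1], [0, 0, 0, -1, -1, 0, -1, 2]].
All simple roots have the same length, so the diagram is simply laced. The associated Dynkin diagram is a chain of 7 nodes with one extra node attached to the third node from one end (E_8), so the type is E_8.

E8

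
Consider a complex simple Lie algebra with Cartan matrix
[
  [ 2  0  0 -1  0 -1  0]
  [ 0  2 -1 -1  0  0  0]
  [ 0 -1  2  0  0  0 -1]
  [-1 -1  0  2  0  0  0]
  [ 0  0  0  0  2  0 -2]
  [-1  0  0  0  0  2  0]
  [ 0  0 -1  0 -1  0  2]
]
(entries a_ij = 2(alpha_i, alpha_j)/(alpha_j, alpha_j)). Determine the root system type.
C7

The matrix has rank 7 with 2's on the diagonal. Reading the off-diagonal entries as Dynkin edges (a single edge where a_ij = a_ji = -1; a double or triple edge where a_ij * a_ji = 2 or 3), the diagram is a chain of 7 nodes with a double edge at one end; the terminal node there is the unique long simple root (C_7). One simple-root ordering that puts it in standard form is (alpha_6, alpha_1, alpha_4, alpha_2, alpha_3, alpha_7, alpha_5). So the algebra is type C_7, i.e. sp(14).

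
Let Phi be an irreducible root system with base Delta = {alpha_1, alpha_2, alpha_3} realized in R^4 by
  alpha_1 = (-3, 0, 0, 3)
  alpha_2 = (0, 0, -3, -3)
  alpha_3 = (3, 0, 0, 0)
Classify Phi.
Compute the Cartan integers a_ij = 2(alpha_i, alpha_j)/(alpha_j, alpha_j); the resulting 3x3 Cartan matrix is
[[2, -1, -2], [-1, 2, 0], [-1, 0, 2]].
The roots have two lengths (squared-length ratio 2:1); the short ones are alpha_{3}. The associated Dynkin diagram is a chain of 3 nodes with a double edge at one end; the terminal node there is the unique short simple root (B_3), so the type is B_3 (the algebra so(7)).

type B_3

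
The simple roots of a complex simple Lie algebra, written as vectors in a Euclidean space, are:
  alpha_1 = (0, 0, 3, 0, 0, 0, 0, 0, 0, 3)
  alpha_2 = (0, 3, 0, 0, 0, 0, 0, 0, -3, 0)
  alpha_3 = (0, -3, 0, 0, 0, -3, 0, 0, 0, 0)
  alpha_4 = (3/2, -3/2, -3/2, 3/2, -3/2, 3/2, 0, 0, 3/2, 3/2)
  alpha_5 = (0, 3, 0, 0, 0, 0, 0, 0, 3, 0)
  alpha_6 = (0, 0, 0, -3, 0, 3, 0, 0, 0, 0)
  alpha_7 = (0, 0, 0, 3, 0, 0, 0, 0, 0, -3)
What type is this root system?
Compute the Cartan integers a_ij = 2(alpha_i, alpha_j)/(alpha_j, alpha_j); the resulting 7x7 Cartan matrix is
[[2, 0, 0, 0, 0, 0, -1], [0, 2, -1, -1, 0, 0, 0], [0, -1, 2, 0, -1, -1, 0], [0, -1, 0, 2, 0, 0, 0], [0, 0, -1, 0, 2, 0, 0], [0, 0, -1, 0, 0, 2, -1], [-1, 0, 0, 0, 0, -1, 2]].
All simple roots have the same length, so the diagram is simply laced. The associated Dynkin diagram is a chain of 6 nodes with one extra node attached to the third node from one end (E_7), so the type is E_7.

E_7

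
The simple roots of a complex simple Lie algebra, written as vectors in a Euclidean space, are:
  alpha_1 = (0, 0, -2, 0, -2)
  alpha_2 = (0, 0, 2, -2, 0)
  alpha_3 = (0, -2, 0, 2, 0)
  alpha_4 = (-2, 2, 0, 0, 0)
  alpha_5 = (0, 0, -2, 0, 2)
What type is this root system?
D_5 (so(10))

Compute the Cartan integers a_ij = 2(alpha_i, alpha_j)/(alpha_j, alpha_j); the resulting 5x5 Cartan matrix is
[[2, -1, 0, 0, 0], [-1, 2, -1, 0, -1], [0, -1, 2, -1, 0], [0, 0, -1, 2, 0], [0, -1, 0, 0, 2]].
All simple roots have the same length, so the diagram is simply laced. The associated Dynkin diagram is a chain of 3 nodes with a fork of two nodes at one end (D_5), so the type is D_5 (the algebra so(10)).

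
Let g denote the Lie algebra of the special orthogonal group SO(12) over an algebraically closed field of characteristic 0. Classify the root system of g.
This is so(12) with 12 even, which has dimension 12(12-1)/2 = 66 and rank 12/2 = 6. In the classification of classical Lie algebras, the orthogonal algebra so(2n) in an even number of variables has type D_n; here n = 6, so the Dynkin diagram is a chain of 4 nodes with a fork of two nodes at one end (D_6). Hence the type is D_6.

D_6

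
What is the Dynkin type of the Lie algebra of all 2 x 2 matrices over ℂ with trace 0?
This is sl(2), which has dimension 2^2 - 1 = 3 and rank 2 - 1 = 1 (a Cartan subalgebra is the diagonal traceless matrices). In the classification of classical Lie algebras, the special linear algebra sl(n+1) has type A_n; here n = 1, so the Dynkin diagram is a chain of 1 nodes with single edges (A_1). Hence the type is A_1.

A_1 (sl(2))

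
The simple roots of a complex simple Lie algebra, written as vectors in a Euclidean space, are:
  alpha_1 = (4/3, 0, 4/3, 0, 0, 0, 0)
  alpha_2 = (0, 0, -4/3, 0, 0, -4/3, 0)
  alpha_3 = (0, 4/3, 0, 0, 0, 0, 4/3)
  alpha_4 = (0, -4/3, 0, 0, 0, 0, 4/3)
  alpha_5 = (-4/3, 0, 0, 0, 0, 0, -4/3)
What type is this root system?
Compute the Cartan integers a_ij = 2(alpha_i, alpha_j)/(alpha_j, alpha_j); the resulting 5x5 Cartan matrix is
[[2, -1, 0, 0, -1], [-1, 2, 0, 0, 0], [0, 0, 2, 0, -1], [0, 0, 0, 2, -1], [-1, 0, -1, -1, 2]].
All simple roots have the same length, so the diagram is simply laced. The associated Dynkin diagram is a chain of 3 nodes with a fork of two nodes at one end (D_5), so the type is D_5 (the algebra so(10)).

D_5 (so(10))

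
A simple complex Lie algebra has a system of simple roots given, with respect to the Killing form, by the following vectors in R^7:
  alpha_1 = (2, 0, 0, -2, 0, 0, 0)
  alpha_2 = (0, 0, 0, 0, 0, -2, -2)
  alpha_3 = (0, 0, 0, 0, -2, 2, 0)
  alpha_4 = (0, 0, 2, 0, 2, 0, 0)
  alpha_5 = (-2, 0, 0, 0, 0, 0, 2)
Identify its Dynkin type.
Compute the Cartan integers a_ij = 2(alpha_i, alpha_j)/(alpha_j, alpha_j); the resulting 5x5 Cartan matrix is
[[2, 0, 0, 0, -1], [0, 2, -1, 0, -1], [0, -1, 2, -1, 0], [0, 0, -1, 2, 0], [-1, -1, 0, 0, 2]].
All simple roots have the same length, so the diagram is simply laced. The associated Dynkin diagram is a chain of 5 nodes with single edges (A_5), so the type is A_5 (the algebra sl(6)).

type A_5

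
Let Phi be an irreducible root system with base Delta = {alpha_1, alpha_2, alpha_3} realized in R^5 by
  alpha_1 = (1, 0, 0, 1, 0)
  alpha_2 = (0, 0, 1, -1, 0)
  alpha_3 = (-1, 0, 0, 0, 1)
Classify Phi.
A3

Compute the Cartan integers a_ij = 2(alpha_i, alpha_j)/(alpha_j, alpha_j); the resulting 3x3 Cartan matrix is
[[2, -1, -1], [-1, 2, 0], [-1, 0, 2]].
All simple roots have the same length, so the diagram is simply laced. The associated Dynkin diagram is a chain of 3 nodes with single edges (A_3), so the type is A_3 (the algebra sl(4)).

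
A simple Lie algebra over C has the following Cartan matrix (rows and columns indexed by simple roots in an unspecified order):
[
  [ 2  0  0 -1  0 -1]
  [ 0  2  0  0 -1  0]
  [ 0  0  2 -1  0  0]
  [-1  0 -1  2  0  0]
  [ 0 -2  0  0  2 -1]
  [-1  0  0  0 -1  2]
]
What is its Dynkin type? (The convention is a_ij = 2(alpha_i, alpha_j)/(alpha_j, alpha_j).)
The matrix has rank 6 with 2's on the diagonal. Reading the off-diagonal entries as Dynkin edges (a single edge where a_ij = a_ji = -1; a double or triple edge where a_ij * a_ji = 2 or 3), the diagram is a chain of 6 nodes with a double edge at one end; the terminal node there is the unique short simple root (B_6). One simple-root ordering that puts it in standard form is (alpha_3, alpha_4, alpha_1, alpha_6, alpha_5, alpha_2). So the algebra is type B_6, i.e. so(13).

type B_6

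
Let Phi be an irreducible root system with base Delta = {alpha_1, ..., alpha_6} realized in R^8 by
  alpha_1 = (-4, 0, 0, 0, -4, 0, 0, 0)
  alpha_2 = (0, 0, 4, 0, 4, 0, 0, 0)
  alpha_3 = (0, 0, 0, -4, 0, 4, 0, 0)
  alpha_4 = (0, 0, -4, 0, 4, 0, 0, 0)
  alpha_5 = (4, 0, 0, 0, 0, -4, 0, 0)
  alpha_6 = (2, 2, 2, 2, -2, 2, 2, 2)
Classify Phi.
Compute the Cartan integers a_ij = 2(alpha_i, alpha_j)/(alpha_j, alpha_j); the resulting 6x6 Cartan matrix is
[[2, -1, 0, -1, -1, 0], [-1, 2, 0, 0, 0, 0], [0, 0, 2, 0, -1, 0], [-1, 0, 0, 2, 0, -1], [-1, 0, -1, 0, 2, 0], [0, 0, 0, -1, 0, 2]].
All simple roots have the same length, so the diagram is simply laced. The associated Dynkin diagram is a chain of 5 nodes with one extra node attached to the third node from one end (E_6), so the type is E_6.

E_6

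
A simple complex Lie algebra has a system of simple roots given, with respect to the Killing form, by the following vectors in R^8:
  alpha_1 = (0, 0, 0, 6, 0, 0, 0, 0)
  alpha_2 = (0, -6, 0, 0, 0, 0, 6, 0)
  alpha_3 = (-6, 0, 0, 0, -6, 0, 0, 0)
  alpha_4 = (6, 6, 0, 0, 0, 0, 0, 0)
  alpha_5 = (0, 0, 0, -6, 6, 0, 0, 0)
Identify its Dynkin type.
B_5

Compute the Cartan integers a_ij = 2(alpha_i, alpha_j)/(alpha_j, alpha_j); the resulting 5x5 Cartan matrix is
[[2, 0, 0, 0, -1], [0, 2, 0, -1, 0], [0, 0, 2, -1, -1], [0, -1, -1, 2, 0], [-2, 0, -1, 0, 2]].
The roots have two lengths (squared-length ratio 2:1); the short ones are alpha_{1}. The associated Dynkin diagram is a chain of 5 nodes with a double edge at one end; the terminal node there is the unique short simple root (B_5), so the type is B_5 (the algebra so(11)).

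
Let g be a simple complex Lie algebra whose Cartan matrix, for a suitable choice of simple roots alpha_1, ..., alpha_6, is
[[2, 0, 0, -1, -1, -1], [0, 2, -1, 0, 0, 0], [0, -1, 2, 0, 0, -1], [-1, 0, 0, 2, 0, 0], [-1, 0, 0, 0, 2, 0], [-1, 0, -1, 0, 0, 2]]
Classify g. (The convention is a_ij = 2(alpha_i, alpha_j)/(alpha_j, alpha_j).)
The matrix has rank 6 with 2's on the diagonal. Reading the off-diagonal entries as Dynkin edges (a single edge where a_ij = a_ji = -1; a double or triple edge where a_ij * a_ji = 2 or 3), the diagram is a chain of 4 nodes with a fork of two nodes at one end (D_6). One simple-root ordering that puts it in standard form is (alpha_2, alpha_3, alpha_6, alpha_1, alpha_4, alpha_5). So the algebra is type D_6, i.e. so(12).

type D_6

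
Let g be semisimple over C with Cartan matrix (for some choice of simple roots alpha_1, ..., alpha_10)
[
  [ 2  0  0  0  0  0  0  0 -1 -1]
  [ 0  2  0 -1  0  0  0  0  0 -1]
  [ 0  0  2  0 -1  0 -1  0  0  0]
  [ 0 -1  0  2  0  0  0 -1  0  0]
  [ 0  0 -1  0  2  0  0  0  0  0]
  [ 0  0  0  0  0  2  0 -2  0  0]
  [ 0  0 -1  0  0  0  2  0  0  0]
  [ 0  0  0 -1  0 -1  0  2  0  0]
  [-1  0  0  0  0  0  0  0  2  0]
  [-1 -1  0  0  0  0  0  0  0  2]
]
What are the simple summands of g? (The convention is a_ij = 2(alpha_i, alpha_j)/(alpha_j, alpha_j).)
A3 ⊕ C7

The diagram associated to this matrix has two connected components: the simple roots {alpha_3, alpha_5, alpha_7} form a chain of 3 nodes with single edges (A_3), and {alpha_1, alpha_2, alpha_4, alpha_6, alpha_8, alpha_9, alpha_10} form a chain of 7 nodes with a double edge at one end; the terminal node there is the unique long simple root (C_7). A semisimple Lie algebra decomposes uniquely as the direct sum of simple ideals, one per connected component of its Dynkin diagram, so g ≅ A_3 ⊕ C_7 (dimension 15 + 105 = 120).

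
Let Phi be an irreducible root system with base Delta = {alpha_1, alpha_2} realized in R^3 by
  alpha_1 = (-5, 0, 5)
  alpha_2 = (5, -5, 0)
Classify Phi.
A2

Compute the Cartan integers a_ij = 2(alpha_i, alpha_j)/(alpha_j, alpha_j); the resulting 2x2 Cartan matrix is
[[2, -1], [-1, 2]].
All simple roots have the same length, so the diagram is simply laced. The associated Dynkin diagram is a chain of 2 nodes with single edges (A_2), so the type is A_2 (the algebra sl(3)).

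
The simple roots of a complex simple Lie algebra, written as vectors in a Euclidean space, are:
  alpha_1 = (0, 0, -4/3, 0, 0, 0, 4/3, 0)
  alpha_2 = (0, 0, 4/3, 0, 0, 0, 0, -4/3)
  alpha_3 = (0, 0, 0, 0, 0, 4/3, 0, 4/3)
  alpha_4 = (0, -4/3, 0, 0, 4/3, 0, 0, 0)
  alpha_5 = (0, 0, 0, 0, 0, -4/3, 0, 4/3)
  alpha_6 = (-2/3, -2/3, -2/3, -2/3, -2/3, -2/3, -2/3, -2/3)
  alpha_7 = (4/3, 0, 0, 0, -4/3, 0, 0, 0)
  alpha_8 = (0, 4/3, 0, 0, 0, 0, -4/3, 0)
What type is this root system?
Compute the Cartan integers a_ij = 2(alpha_i, alpha_j)/(alpha_j, alpha_j); the resulting 8x8 Cartan matrix is
[[2, -1, 0, 0, 0, 0, 0, -1], [-1, 2, -1, 0, -1, 0, 0, 0], [0, -1, 2, 0, 0, -1, 0, 0], [0, 0, 0, 2, 0, 0, -1, -1], [0, -1, 0, 0, 2, 0, 0, 0], [0, 0, -1, 0, 0, 2, 0, 0], [0, 0, 0, -1, 0, 0, 2, 0], [-1, 0, 0, -1, 0, 0, 0, 2]].
All simple roots have the same length, so the diagram is simply laced. The associated Dynkin diagram is a chain of 7 nodes with one extra node attached to the third node from one end (E_8), so the type is E_8.

type E_8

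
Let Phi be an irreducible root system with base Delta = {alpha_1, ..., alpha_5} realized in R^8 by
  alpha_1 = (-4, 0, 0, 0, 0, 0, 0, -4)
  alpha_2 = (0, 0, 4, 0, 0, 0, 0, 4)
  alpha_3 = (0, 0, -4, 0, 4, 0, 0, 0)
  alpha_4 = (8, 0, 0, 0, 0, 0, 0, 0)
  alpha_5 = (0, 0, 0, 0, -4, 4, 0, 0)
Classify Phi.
type C_5

Compute the Cartan integers a_ij = 2(alpha_i, alpha_j)/(alpha_j, alpha_j); the resulting 5x5 Cartan matrix is
[[2, -1, 0, -1, 0], [-1, 2, -1, 0, 0], [0, -1, 2, 0, -1], [-2, 0, 0, 2, 0], [0, 0, -1, 0, 2]].
The roots have two lengths (squared-length ratio 2:1); the short ones are alpha_{1,2,3,5}. The associated Dynkin diagram is a chain of 5 nodes with a double edge at one end; the terminal node there is the unique long simple root (C_5), so the type is C_5 (the algebra sp(10)).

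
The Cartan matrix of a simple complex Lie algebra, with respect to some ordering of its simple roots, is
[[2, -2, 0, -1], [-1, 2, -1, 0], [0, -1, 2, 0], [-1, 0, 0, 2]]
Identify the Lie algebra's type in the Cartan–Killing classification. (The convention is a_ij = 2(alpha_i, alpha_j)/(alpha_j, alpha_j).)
type F_4

The matrix has rank 4 with 2's on the diagonal. Reading the off-diagonal entries as Dynkin edges (a single edge where a_ij = a_ji = -1; a double or triple edge where a_ij * a_ji = 2 or 3), the diagram is a chain of 4 nodes with a double edge between the middle two (F_4). One simple-root ordering that puts it in standard form is (alpha_4, alpha_1, alpha_2, alpha_3). So the algebra is type F_4.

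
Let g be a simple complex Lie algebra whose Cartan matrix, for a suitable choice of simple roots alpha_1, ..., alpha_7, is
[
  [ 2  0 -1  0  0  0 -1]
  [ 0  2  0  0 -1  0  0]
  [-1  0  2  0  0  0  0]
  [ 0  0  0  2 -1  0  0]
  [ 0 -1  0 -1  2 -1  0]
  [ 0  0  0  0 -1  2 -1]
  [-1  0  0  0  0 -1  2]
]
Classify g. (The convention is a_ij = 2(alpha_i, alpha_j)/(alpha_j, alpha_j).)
type D_7

The matrix has rank 7 with 2's on the diagonal. Reading the off-diagonal entries as Dynkin edges (a single edge where a_ij = a_ji = -1; a double or triple edge where a_ij * a_ji = 2 or 3), the diagram is a chain of 5 nodes with a fork of two nodes at one end (D_7). One simple-root ordering that puts it in standard form is (alpha_3, alpha_1, alpha_7, alpha_6, alpha_5, alpha_4, alpha_2). So the algebra is type D_7, i.e. so(14).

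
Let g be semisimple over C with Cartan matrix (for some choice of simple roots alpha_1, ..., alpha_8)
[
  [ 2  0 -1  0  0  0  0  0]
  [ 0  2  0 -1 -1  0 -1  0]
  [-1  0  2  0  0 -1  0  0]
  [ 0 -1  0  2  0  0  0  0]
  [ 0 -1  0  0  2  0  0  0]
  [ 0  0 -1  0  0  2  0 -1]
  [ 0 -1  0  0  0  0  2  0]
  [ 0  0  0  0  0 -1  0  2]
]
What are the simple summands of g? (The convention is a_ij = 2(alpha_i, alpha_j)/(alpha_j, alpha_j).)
The diagram associated to this matrix has two connected components: the simple roots {alpha_1, alpha_3, alpha_6, alpha_8} form a chain of 4 nodes with single edges (A_4), and {alpha_2, alpha_4, alpha_5, alpha_7} form a chain of 2 nodes with a fork of two nodes at one end (D_4). A semisimple Lie algebra decomposes uniquely as the direct sum of simple ideals, one per connected component of its Dynkin diagram, so g ≅ A_4 ⊕ D_4 (dimension 24 + 28 = 52).

A_4 (sl(5)) + D_4 (so(8))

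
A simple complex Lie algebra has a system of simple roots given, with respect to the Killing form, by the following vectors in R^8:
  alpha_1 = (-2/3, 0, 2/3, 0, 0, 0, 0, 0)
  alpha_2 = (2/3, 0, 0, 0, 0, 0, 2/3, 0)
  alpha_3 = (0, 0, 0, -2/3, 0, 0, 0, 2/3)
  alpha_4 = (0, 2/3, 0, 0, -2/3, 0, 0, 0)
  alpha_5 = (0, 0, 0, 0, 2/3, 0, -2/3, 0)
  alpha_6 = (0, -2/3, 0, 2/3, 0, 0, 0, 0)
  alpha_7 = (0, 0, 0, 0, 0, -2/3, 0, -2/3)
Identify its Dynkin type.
A_7

Compute the Cartan integers a_ij = 2(alpha_i, alpha_j)/(alpha_j, alpha_j); the resulting 7x7 Cartan matrix is
[[2, -1, 0, 0, 0, 0, 0], [-1, 2, 0, 0, -1, 0, 0], [0, 0, 2, 0, 0, -1, -1], [0, 0, 0, 2, -1, -1, 0], [0, -1, 0, -1, 2, 0, 0], [0, 0, -1, -1, 0, 2, 0], [0, 0, -1, 0, 0, 0, 2]].
All simple roots have the same length, so the diagram is simply laced. The associated Dynkin diagram is a chain of 7 nodes with single edges (A_7), so the type is A_7 (the algebra sl(8)).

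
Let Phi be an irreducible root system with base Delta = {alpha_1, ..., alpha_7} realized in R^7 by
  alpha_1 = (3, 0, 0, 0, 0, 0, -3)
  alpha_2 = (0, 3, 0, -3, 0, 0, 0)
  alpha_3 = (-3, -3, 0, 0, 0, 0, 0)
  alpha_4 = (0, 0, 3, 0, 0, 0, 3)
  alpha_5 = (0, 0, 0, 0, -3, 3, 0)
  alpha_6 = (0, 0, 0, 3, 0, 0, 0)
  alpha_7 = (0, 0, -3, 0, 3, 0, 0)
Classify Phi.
Compute the Cartan integers a_ij = 2(alpha_i, alpha_j)/(alpha_j, alpha_j); the resulting 7x7 Cartan matrix is
[[2, 0, -1, -1, 0, 0, 0], [0, 2, -1, 0, 0, -2, 0], [-1, -1, 2, 0, 0, 0, 0], [-1, 0, 0, 2, 0, 0, -1], [0, 0, 0, 0, 2, 0, -1], [0, -1, 0, 0, 0, 2, 0], [0, 0, 0, -1, -1, 0, 2]].
The roots have two lengths (squared-length ratio 2:1); the short ones are alpha_{6}. The associated Dynkin diagram is a chain of 7 nodes with a double edge at one end; the terminal node there is the unique short simple root (B_7), so the type is B_7 (the algebra so(15)).

B_7 (so(15))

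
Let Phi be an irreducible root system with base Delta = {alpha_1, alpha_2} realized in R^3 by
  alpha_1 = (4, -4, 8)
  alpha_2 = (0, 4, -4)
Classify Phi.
Compute the Cartan integers a_ij = 2(alpha_i, alpha_j)/(alpha_j, alpha_j); the resulting 2x2 Cartan matrix is
[[2, -3], [-1, 2]].
The roots have two lengths (squared-length ratio 3:1); the short ones are alpha_{2}. The associated Dynkin diagram is two nodes joined by a triple edge (G_2), so the type is G_2.

G_2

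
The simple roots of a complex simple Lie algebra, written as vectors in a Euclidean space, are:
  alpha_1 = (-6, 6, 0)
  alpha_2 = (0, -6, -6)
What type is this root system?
Compute the Cartan integers a_ij = 2(alpha_i, alpha_j)/(alpha_j, alpha_j); the resulting 2x2 Cartan matrix is
[[2, -1], [-1, 2]].
All simple roots have the same length, so the diagram is simply laced. The associated Dynkin diagram is a chain of 2 nodes with single edges (A_2), so the type is A_2 (the algebra sl(3)).

type A_2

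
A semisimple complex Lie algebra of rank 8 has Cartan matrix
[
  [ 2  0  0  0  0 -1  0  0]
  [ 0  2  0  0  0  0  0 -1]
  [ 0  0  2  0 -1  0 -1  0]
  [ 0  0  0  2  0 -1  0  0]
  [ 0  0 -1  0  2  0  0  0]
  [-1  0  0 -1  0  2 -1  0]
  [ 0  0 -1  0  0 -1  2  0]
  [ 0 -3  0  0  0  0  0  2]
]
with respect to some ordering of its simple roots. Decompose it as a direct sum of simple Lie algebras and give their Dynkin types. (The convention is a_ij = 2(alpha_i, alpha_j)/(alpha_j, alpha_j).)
The diagram associated to this matrix has two connected components: the simple roots {alpha_1, alpha_3, alpha_4, alpha_5, alpha_6, alpha_7} form a chain of 4 nodes with a fork of two nodes at one end (D_6), and {alpha_2, alpha_8} form two nodes joined by a triple edge (G_2). A semisimple Lie algebra decomposes uniquely as the direct sum of simple ideals, one per connected component of its Dynkin diagram, so g ≅ D_6 ⊕ G_2 (dimension 66 + 14 = 80).

D6 ⊕ G2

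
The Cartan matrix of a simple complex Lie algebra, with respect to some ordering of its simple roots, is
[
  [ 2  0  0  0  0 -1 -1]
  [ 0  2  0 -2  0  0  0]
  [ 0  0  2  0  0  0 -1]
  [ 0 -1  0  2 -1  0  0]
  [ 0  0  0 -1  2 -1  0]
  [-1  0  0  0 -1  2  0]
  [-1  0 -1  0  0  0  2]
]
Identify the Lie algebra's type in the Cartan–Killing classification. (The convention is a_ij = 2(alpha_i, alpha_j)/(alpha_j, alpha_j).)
The matrix has rank 7 with 2's on the diagonal. Reading the off-diagonal entries as Dynkin edges (a single edge where a_ij = a_ji = -1; a double or triple edge where a_ij * a_ji = 2 or 3), the diagram is a chain of 7 nodes with a double edge at one end; the terminal node there is the unique long simple root (C_7). One simple-root ordering that puts it in standard form is (alpha_3, alpha_7, alpha_1, alpha_6, alpha_5, alpha_4, alpha_2). So the algebra is type C_7, i.e. sp(14).

C_7 (sp(14))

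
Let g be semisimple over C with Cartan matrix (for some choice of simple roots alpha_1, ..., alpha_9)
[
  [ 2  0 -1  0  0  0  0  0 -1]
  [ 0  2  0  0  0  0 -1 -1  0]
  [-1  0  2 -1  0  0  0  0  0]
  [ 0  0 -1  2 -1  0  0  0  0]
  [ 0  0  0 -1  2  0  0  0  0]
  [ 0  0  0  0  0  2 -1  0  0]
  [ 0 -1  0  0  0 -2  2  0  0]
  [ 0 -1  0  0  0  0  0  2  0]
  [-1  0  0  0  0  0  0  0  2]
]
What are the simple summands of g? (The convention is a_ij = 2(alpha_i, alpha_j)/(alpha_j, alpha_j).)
The diagram associated to this matrix has two connected components: the simple roots {alpha_1, alpha_3, alpha_4, alpha_5, alpha_9} form a chain of 5 nodes with single edges (A_5), and {alpha_2, alpha_6, alpha_7, alpha_8} form a chain of 4 nodes with a double edge at one end; the terminal node there is the unique short simple root (B_4). A semisimple Lie algebra decomposes uniquely as the direct sum of simple ideals, one per connected component of its Dynkin diagram, so g ≅ A_5 ⊕ B_4 (dimension 35 + 36 = 71).

A5 + B4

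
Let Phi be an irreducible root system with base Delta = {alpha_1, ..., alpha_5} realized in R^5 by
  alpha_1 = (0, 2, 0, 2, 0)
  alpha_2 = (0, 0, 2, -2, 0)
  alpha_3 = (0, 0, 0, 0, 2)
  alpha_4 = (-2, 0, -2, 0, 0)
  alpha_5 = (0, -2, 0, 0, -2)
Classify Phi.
B5

Compute the Cartan integers a_ij = 2(alpha_i, alpha_j)/(alpha_j, alpha_j); the resulting 5x5 Cartan matrix is
[[2, -1, 0, 0, -1], [-1, 2, 0, -1, 0], [0, 0, 2, 0, -1], [0, -1, 0, 2, 0], [-1, 0, -2, 0, 2]].
The roots have two lengths (squared-length ratio 2:1); the short ones are alpha_{3}. The associated Dynkin diagram is a chain of 5 nodes with a double edge at one end; the terminal node there is the unique short simple root (B_5), so the type is B_5 (the algebra so(11)).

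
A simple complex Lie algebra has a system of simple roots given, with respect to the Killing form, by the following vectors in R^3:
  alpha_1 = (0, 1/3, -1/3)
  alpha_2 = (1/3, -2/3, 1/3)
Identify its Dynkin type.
type G_2

Compute the Cartan integers a_ij = 2(alpha_i, alpha_j)/(alpha_j, alpha_j); the resulting 2x2 Cartan matrix is
[[2, -1], [-3, 2]].
The roots have two lengths (squared-length ratio 3:1); the short ones are alpha_{1}. The associated Dynkin diagram is two nodes joined by a triple edge (G_2), so the type is G_2.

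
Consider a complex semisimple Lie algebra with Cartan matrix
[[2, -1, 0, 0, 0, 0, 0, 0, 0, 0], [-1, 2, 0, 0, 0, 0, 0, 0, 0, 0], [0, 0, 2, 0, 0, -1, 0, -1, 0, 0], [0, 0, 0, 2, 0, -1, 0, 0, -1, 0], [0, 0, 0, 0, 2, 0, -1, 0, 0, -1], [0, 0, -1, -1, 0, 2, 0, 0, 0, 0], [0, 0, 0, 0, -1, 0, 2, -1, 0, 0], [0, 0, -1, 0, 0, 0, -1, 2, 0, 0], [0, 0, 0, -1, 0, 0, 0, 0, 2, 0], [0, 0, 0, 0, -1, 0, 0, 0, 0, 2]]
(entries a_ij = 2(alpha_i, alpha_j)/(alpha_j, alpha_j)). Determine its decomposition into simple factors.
A2 ⊕ A8

The diagram associated to this matrix has two connected components: the simple roots {alpha_1, alpha_2} form a chain of 2 nodes with single edges (A_2), and {alpha_3, alpha_4, alpha_5, alpha_6, alpha_7, alpha_8, alpha_9, alpha_10} form a chain of 8 nodes with single edges (A_8). A semisimple Lie algebra decomposes uniquely as the direct sum of simple ideals, one per connected component of its Dynkin diagram, so g ≅ A_2 ⊕ A_8 (dimension 8 + 80 = 88).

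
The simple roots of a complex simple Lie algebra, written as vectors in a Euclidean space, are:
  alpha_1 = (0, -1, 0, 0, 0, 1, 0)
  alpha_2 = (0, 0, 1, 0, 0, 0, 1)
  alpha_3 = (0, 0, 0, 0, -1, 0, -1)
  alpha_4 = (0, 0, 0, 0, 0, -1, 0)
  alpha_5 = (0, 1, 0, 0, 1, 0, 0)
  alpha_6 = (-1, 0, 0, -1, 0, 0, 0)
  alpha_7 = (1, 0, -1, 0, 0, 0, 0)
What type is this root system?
Compute the Cartan integers a_ij = 2(alpha_i, alpha_j)/(alpha_j, alpha_j); the resulting 7x7 Cartan matrix is
[[2, 0, 0, -2, -1, 0, 0], [0, 2, -1, 0, 0, 0, -1], [0, -1, 2, 0, -1, 0, 0], [-1, 0, 0, 2, 0, 0, 0], [-1, 0, -1, 0, 2, 0, 0], [0, 0, 0, 0, 0, 2, -1], [0, -1, 0, 0, 0, -1, 2]].
The roots have two lengths (squared-length ratio 2:1); the short ones are alpha_{4}. The associated Dynkin diagram is a chain of 7 nodes with a double edge at one end; the terminal node there is the unique short simple root (B_7), so the type is B_7 (the algebra so(15)).

type B_7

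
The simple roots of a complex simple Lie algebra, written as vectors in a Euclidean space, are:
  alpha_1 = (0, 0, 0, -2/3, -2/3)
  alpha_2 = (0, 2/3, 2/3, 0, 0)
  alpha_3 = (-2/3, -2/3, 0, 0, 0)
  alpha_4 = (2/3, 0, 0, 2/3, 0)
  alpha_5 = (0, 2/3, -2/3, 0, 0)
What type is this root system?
type D_5

Compute the Cartan integers a_ij = 2(alpha_i, alpha_j)/(alpha_j, alpha_j); the resulting 5x5 Cartan matrix is
[[2, 0, 0, -1, 0], [0, 2, -1, 0, 0], [0, -1, 2, -1, -1], [-1, 0, -1, 2, 0], [0, 0, -1, 0, 2]].
All simple roots have the same length, so the diagram is simply laced. The associated Dynkin diagram is a chain of 3 nodes with a fork of two nodes at one end (D_5), so the type is D_5 (the algebra so(10)).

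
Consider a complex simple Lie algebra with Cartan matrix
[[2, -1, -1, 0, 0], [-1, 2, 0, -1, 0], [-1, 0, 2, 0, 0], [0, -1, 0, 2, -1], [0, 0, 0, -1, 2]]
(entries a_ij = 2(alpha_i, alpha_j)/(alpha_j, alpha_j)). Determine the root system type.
A_5 (sl(6))

The matrix has rank 5 with 2's on the diagonal. Reading the off-diagonal entries as Dynkin edges (a single edge where a_ij = a_ji = -1; a double or triple edge where a_ij * a_ji = 2 or 3), the diagram is a chain of 5 nodes with single edges (A_5). One simple-root ordering that puts it in standard form is (alpha_3, alpha_1, alpha_2, alpha_4, alpha_5). So the algebra is type A_5, i.e. sl(6).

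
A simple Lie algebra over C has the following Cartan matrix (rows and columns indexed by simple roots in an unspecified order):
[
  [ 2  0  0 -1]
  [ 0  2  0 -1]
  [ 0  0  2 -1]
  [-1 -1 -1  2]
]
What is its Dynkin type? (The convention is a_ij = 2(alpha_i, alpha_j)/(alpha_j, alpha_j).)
The matrix has rank 4 with 2's on the diagonal. Reading the off-diagonal entries as Dynkin edges (a single edge where a_ij = a_ji = -1; a double or triple edge where a_ij * a_ji = 2 or 3), the diagram is a chain of 2 nodes with a fork of two nodes at one end (D_4). One simple-root ordering that puts it in standard form is (alpha_2, alpha_4, alpha_1, alpha_3). So the algebra is type D_4, i.e. so(8).

D_4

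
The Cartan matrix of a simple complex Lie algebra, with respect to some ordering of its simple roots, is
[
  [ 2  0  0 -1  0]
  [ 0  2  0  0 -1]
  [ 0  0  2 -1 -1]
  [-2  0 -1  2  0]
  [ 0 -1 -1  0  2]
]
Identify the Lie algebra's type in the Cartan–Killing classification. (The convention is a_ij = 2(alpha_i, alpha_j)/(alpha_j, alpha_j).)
The matrix has rank 5 with 2's on the diagonal. Reading the off-diagonal entries as Dynkin edges (a single edge where a_ij = a_ji = -1; a double or triple edge where a_ij * a_ji = 2 or 3), the diagram is a chain of 5 nodes with a double edge at one end; the terminal node there is the unique short simple root (B_5). One simple-root ordering that puts it in standard form is (alpha_2, alpha_5, alpha_3, alpha_4, alpha_1). So the algebra is type B_5, i.e. so(11).

B_5 (so(11))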